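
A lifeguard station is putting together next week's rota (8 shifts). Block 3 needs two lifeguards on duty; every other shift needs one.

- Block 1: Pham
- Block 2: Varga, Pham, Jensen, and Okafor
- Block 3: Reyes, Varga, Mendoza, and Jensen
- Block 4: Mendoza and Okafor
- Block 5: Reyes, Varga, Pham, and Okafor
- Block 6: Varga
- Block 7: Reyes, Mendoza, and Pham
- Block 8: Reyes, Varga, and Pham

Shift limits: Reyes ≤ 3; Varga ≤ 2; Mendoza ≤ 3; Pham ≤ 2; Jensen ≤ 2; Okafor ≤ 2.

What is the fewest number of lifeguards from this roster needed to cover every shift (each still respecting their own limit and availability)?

4

9 slots to fill and no one can take more than 3, so at least ⌈9/3⌉ = 3 lifeguards are needed.
Any 3 lifeguards together have capacity at most 3+3+2 = 8 < 9 slots, so 3 can never suffice.
Reyes, Varga, Mendoza, and Pham alone can cover everything: Block 1→Pham, Block 2→Varga, Block 3→Reyes+Mendoza, Block 4→Mendoza, Block 5→Reyes, Block 6→Varga, Block 7→Reyes, Block 8→Pham.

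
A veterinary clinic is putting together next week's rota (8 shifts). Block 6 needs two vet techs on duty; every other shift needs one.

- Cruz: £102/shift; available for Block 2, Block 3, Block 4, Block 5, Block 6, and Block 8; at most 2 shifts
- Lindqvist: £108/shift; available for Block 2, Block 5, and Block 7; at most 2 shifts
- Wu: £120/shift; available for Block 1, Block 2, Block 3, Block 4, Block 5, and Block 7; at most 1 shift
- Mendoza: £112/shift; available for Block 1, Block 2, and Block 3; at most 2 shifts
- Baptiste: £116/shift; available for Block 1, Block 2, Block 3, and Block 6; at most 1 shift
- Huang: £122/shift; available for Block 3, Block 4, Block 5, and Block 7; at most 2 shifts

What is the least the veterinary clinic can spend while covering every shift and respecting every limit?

£1002

Block 6 can only be covered by Cruz and Baptiste, so that assignment is forced.
Block 8 can only be covered by Cruz, so that assignment is forced.
Picking the cheapest available vet tech for each shift independently would cost £948, but that ignores the shift limits.
An optimal schedule: Block 1→Wu, Block 2→Mendoza, Block 3→Mendoza, Block 4→Huang, Block 5→Lindqvist, Block 6→Cruz+Baptiste, Block 7→Lindqvist, Block 8→Cruz.
Total: 120 + 112 + 112 + 122 + 108 + 102 + 116 + 108 + 102 = £1002.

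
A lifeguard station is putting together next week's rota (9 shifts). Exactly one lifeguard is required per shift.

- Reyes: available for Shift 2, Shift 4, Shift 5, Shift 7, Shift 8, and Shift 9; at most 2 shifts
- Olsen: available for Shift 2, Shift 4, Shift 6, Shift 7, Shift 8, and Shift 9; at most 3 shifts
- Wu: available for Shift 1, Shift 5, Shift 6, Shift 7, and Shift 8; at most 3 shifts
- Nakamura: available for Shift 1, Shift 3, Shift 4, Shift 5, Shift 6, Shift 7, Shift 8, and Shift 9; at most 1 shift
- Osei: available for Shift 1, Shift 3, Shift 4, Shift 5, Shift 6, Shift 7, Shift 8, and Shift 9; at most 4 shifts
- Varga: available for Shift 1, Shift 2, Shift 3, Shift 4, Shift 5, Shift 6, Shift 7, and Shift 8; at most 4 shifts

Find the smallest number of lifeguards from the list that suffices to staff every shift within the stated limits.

9 slots to fill and no one can take more than 4, so at least ⌈9/4⌉ = 3 lifeguards are needed.
Reyes, Olsen, and Osei alone can cover everything: Shift 1→Osei, Shift 2→Reyes, Shift 3→Osei, Shift 4→Olsen, Shift 5→Reyes, Shift 6→Olsen, Shift 7→Olsen, Shift 8→Osei, Shift 9→Osei.

3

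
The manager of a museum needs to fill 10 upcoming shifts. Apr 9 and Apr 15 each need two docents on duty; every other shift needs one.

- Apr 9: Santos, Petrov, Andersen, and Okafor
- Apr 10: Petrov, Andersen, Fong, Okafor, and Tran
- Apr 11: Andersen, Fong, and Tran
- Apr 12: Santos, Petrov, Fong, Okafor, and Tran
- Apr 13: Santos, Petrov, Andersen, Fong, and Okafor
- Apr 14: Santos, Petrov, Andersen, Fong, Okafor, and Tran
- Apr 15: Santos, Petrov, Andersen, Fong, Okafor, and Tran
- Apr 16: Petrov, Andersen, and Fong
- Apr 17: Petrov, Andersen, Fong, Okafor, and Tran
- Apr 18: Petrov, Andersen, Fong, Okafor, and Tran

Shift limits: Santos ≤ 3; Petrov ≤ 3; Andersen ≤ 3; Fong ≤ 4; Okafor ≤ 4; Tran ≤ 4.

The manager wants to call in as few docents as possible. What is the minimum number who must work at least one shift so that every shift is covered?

12 slots to fill and no one can take more than 4, so at least ⌈12/4⌉ = 3 docents are needed.
No set of 3 docents can cover every shift (each such set leaves at least one shift with no one available or exceeds a cap).
Santos, Petrov, Andersen, and Fong alone can cover everything: Apr 9→Santos+Petrov, Apr 10→Petrov, Apr 11→Andersen, Apr 12→Santos, Apr 13→Fong, Apr 14→Fong, Apr 15→Santos+Fong, Apr 16→Petrov, Apr 17→Andersen, Apr 18→Andersen.

4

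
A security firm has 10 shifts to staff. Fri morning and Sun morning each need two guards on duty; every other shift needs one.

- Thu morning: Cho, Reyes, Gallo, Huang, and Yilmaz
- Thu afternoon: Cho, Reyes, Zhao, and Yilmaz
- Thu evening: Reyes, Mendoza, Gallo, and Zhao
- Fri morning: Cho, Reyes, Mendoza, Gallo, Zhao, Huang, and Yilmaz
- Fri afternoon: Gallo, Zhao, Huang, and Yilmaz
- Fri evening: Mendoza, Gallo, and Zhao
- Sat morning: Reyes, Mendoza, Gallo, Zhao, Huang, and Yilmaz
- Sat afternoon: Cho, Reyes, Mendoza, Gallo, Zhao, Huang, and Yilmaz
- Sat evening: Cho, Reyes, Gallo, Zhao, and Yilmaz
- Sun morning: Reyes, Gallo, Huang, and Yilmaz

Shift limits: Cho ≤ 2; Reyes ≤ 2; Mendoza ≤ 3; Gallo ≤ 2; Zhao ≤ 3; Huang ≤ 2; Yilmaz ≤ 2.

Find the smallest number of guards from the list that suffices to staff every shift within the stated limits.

5

12 slots to fill and no one can take more than 3, so at least ⌈12/3⌉ = 4 guards are needed.
Any 4 guards together have capacity at most 3+3+2+2 = 10 < 12 slots, so 4 can never suffice.
Cho, Reyes, Mendoza, Gallo, and Zhao alone can cover everything: Thu morning→Cho, Thu afternoon→Cho, Thu evening→Reyes, Fri morning→Mendoza+Zhao, Fri afternoon→Gallo, Fri evening→Mendoza, Sat morning→Mendoza, Sat afternoon→Zhao, Sat evening→Zhao, Sun morning→Reyes+Gallo.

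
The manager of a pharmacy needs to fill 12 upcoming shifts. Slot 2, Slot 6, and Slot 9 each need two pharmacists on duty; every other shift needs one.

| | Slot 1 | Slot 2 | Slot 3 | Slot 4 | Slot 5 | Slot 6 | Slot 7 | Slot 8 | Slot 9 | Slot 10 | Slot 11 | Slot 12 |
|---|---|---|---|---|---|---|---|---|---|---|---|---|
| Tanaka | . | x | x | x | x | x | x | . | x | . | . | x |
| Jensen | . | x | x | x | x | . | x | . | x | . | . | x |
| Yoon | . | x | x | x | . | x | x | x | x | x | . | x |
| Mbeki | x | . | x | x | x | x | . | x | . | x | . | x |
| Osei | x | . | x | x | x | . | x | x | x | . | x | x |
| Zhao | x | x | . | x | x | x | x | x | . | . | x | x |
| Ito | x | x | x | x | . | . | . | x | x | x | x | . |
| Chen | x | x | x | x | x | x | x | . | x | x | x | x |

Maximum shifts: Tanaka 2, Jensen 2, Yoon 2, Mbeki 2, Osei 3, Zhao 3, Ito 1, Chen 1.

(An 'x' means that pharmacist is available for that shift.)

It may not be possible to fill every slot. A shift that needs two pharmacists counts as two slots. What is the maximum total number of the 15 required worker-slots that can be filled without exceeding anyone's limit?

15

Total capacity across all pharmacists is 2+2+2+2+3+3+1+1 = 16, and 15 slots are needed, so at most 15 can be filled.
An assignment achieving 15: Slot 1→Mbeki, Slot 2→Tanaka+Jensen, Slot 3→Chen, Slot 4→Zhao, Slot 5→Jensen, Slot 6→Tanaka+Yoon, Slot 7→Osei, Slot 8→Mbeki, Slot 9→Osei+Ito, Slot 10→Yoon, Slot 11→Osei, Slot 12→Zhao.
Loads: Tanaka 2/2, Jensen 2/2, Yoon 2/2, Mbeki 2/2, Osei 3/3, Zhao 2/3, Ito 1/1, Chen 1/1.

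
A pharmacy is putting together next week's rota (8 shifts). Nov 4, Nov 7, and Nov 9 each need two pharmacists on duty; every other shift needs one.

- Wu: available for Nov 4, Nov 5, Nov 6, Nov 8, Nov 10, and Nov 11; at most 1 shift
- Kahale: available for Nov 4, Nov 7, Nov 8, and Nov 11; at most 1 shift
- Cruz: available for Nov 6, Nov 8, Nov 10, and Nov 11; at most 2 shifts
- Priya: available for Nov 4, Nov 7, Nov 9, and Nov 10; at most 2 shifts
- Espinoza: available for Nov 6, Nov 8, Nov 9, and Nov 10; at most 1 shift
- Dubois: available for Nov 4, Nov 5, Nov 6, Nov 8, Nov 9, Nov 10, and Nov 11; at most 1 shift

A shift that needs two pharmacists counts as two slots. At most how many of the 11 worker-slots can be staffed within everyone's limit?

8

Total capacity across all pharmacists is 1+1+2+2+1+1 = 8, and 11 slots are needed, so at most 8 can be filled.
An assignment achieving 8: Nov 4→Dubois, Nov 5→Wu, Nov 6→Cruz, Nov 7→Kahale+Priya, Nov 9→Priya+Espinoza, Nov 11→Cruz.
Loads: Wu 1/1, Kahale 1/1, Cruz 2/2, Priya 2/2, Espinoza 1/1, Dubois 1/1.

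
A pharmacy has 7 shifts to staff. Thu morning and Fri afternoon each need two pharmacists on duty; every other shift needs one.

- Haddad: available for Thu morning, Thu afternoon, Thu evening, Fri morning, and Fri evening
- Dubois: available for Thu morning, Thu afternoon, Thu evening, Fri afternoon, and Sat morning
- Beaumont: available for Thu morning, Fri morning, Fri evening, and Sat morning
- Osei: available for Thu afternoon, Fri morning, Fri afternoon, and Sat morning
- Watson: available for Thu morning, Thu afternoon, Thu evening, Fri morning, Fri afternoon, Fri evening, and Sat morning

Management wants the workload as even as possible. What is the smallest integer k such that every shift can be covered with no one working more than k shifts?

2

With 5 pharmacists and 9 worker-slots to fill, someone must work at least ⌈9/5⌉ = 2 shifts, so k ≥ 2.
k = 2 works: Thu morning→Beaumont+Watson, Thu afternoon→Dubois, Thu evening→Haddad, Fri morning→Beaumont, Fri afternoon→Dubois+Osei, Fri evening→Haddad, Sat morning→Osei.
Loads: Haddad 2, Dubois 2, Beaumont 2, Osei 2, Watson 1 — all ≤ 2.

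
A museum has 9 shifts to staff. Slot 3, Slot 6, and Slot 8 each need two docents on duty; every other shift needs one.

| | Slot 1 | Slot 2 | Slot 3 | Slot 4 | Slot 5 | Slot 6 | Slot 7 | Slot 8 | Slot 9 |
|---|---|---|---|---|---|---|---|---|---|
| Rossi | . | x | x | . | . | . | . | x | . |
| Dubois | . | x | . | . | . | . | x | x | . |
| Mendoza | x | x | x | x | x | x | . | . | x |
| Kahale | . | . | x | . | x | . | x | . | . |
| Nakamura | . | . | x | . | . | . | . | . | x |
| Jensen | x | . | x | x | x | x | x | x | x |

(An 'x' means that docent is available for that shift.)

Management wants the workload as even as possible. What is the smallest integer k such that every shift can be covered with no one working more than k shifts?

With 6 docents and 12 worker-slots to fill, someone must work at least ⌈12/6⌉ = 2 shifts, so k ≥ 2.
k = 2 works: Slot 1→Mendoza, Slot 2→Rossi, Slot 3→Kahale+Nakamura, Slot 4→Jensen, Slot 5→Kahale, Slot 6→Mendoza+Jensen, Slot 7→Dubois, Slot 8→Rossi+Dubois, Slot 9→Nakamura.
Loads: Rossi 2, Dubois 2, Mendoza 2, Kahale 2, Nakamura 2, Jensen 2 — all ≤ 2.

2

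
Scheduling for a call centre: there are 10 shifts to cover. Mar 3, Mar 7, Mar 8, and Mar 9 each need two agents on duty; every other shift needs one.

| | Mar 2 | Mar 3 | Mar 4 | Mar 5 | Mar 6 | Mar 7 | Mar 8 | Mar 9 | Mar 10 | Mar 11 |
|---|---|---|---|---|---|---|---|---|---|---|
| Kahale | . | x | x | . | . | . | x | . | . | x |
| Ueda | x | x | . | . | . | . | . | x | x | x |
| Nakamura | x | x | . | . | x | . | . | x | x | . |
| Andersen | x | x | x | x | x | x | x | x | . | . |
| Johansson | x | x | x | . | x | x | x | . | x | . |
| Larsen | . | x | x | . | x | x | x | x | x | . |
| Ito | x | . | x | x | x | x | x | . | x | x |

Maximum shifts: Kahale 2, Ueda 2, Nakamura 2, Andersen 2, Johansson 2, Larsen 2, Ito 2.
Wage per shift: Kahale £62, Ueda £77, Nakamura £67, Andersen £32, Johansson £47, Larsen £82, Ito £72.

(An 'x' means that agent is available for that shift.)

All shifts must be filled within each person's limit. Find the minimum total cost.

Picking the cheapest available agent for each shift independently would cost £573, but that ignores the shift limits.
An optimal schedule: Mar 2→Ueda, Mar 3→Johansson+Larsen, Mar 4→Kahale, Mar 5→Andersen, Mar 6→Nakamura, Mar 7→Andersen+Ito, Mar 8→Johansson+Ito, Mar 9→Nakamura+Larsen, Mar 10→Ueda, Mar 11→Kahale.
Total: 77 + 47 + 82 + 62 + 32 + 67 + 32 + 72 + 47 + 72 + 67 + 82 + 77 + 62 = £878.

£878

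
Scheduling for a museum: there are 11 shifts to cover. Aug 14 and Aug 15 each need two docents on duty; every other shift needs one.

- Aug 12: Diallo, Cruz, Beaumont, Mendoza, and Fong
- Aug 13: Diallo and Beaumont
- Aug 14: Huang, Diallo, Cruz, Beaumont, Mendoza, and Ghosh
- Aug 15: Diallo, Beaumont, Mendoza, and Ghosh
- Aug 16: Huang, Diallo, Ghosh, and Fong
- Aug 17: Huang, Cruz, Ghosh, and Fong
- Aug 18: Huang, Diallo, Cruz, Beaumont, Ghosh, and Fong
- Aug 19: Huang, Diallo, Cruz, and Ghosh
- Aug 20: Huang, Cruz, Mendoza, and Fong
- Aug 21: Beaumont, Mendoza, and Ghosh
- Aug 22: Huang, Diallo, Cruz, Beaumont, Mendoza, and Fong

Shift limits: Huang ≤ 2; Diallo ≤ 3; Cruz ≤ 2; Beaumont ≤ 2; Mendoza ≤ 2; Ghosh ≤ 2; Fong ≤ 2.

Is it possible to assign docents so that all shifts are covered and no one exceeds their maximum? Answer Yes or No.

One valid schedule: Aug 12→Diallo, Aug 13→Diallo, Aug 14→Mendoza+Ghosh, Aug 15→Beaumont+Mendoza, Aug 16→Huang, Aug 17→Huang, Aug 18→Cruz, Aug 19→Diallo, Aug 20→Cruz, Aug 21→Beaumont, Aug 22→Fong.
Loads: Huang 2/2, Diallo 3/3, Cruz 2/2, Beaumont 2/2, Mendoza 2/2, Ghosh 1/2, Fong 1/2 — all within limits.

Yes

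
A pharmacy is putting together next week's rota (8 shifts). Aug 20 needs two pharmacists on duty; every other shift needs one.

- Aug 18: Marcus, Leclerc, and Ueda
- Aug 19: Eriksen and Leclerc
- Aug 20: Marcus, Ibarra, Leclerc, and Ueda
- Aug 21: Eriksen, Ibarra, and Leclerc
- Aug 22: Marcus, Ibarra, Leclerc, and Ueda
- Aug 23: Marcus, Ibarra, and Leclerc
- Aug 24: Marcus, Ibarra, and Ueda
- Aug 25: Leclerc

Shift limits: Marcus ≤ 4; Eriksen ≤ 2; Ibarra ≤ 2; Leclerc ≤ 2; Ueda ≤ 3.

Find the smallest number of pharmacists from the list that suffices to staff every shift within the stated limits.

9 slots to fill and no one can take more than 4, so at least ⌈9/4⌉ = 3 pharmacists are needed.
No set of 3 pharmacists can cover every shift (each such set leaves at least one shift with no one available or exceeds a cap).
Marcus, Eriksen, Ibarra, and Leclerc alone can cover everything: Aug 18→Marcus, Aug 19→Eriksen, Aug 20→Marcus+Ibarra, Aug 21→Eriksen, Aug 22→Marcus, Aug 23→Ibarra, Aug 24→Marcus, Aug 25→Leclerc.

4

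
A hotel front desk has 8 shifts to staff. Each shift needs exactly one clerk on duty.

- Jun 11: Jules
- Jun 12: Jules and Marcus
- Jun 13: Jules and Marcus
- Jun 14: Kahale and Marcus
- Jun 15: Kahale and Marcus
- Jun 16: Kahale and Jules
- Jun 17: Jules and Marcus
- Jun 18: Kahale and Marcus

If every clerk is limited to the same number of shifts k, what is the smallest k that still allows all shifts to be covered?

3

With 3 clerks and 8 worker-slots to fill, someone must work at least ⌈8/3⌉ = 3 shifts, so k ≥ 3.
k = 3 works: Jun 11→Jules, Jun 12→Jules, Jun 13→Jules, Jun 14→Kahale, Jun 15→Kahale, Jun 16→Kahale, Jun 17→Marcus, Jun 18→Marcus.
Loads: Kahale 3, Jules 3, Marcus 2 — all ≤ 3.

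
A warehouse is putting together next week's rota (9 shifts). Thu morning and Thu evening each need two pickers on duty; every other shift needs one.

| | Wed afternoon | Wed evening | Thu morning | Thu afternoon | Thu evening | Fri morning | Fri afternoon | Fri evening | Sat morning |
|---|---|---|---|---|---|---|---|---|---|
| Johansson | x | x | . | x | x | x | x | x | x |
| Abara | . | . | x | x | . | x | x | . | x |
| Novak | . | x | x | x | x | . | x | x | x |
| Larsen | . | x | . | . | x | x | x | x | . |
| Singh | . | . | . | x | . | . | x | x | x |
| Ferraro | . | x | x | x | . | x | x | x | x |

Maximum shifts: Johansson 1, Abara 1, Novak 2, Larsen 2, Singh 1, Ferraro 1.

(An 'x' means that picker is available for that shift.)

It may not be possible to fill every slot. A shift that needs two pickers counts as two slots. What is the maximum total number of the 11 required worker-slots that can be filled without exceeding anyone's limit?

8

Total capacity across all pickers is 1+1+2+2+1+1 = 8, and 11 slots are needed, so at most 8 can be filled.
An assignment achieving 8: Wed afternoon→Johansson, Wed evening→Larsen, Thu morning→Abara+Novak, Thu afternoon→Singh, Thu evening→Novak+Larsen, Fri morning→Ferraro.
Loads: Johansson 1/1, Abara 1/1, Novak 2/2, Larsen 2/2, Singh 1/1, Ferraro 1/1.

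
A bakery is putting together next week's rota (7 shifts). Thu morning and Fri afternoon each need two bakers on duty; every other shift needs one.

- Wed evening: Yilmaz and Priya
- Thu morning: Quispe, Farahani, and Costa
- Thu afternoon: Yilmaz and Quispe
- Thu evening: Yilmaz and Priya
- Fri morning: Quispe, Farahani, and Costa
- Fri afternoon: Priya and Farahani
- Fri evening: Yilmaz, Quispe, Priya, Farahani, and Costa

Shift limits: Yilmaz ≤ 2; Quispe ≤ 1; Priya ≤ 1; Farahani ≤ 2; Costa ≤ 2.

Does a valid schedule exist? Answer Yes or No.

Total capacity is 2+1+1+2+2 = 8 but 9 worker-slots are needed — infeasible.

No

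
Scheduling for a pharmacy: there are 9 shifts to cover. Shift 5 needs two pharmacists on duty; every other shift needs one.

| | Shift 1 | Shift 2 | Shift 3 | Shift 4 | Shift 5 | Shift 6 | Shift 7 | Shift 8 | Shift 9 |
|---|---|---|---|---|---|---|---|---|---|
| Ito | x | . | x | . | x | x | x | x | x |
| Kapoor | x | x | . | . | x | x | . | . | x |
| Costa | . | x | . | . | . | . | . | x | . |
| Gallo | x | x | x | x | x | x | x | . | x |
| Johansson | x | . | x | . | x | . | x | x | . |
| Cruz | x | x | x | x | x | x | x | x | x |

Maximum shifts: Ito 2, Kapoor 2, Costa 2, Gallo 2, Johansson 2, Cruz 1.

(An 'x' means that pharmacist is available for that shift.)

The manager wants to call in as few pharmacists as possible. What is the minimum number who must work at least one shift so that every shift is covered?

10 slots to fill and no one can take more than 2, so at least ⌈10/2⌉ = 5 pharmacists are needed.
Ito, Kapoor, Costa, Gallo, and Johansson alone can cover everything: Shift 1→Johansson, Shift 2→Costa, Shift 3→Ito, Shift 4→Gallo, Shift 5→Kapoor+Johansson, Shift 6→Ito, Shift 7→Gallo, Shift 8→Costa, Shift 9→Kapoor.

5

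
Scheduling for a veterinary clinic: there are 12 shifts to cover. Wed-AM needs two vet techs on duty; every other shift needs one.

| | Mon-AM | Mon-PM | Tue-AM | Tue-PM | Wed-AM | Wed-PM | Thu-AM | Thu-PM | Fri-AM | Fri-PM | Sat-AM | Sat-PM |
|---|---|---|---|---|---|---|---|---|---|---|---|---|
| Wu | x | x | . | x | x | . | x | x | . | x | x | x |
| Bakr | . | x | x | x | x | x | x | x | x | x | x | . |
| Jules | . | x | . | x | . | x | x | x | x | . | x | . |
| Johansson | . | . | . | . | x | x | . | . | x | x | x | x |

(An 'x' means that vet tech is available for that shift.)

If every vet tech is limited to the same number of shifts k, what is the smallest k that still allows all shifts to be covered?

With 4 vet techs and 13 worker-slots to fill, someone must work at least ⌈13/4⌉ = 4 shifts, so k ≥ 4.
k = 4 works: Mon-AM→Wu, Mon-PM→Wu, Tue-AM→Bakr, Tue-PM→Wu, Wed-AM→Bakr+Johansson, Wed-PM→Bakr, Thu-AM→Bakr, Thu-PM→Jules, Fri-AM→Jules, Fri-PM→Johansson, Sat-AM→Jules, Sat-PM→Wu.
Loads: Wu 4, Bakr 4, Jules 3, Johansson 2 — all ≤ 4.

4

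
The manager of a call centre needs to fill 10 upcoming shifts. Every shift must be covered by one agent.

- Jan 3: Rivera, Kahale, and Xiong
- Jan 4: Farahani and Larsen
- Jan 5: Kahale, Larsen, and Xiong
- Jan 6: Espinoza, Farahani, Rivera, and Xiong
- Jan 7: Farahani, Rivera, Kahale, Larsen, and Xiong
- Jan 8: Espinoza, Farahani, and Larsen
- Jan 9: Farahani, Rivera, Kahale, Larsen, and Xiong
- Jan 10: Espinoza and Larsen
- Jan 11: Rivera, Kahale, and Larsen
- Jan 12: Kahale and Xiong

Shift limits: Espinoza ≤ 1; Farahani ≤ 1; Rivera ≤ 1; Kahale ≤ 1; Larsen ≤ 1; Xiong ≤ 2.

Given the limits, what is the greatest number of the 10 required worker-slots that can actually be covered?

Total capacity across all agents is 1+1+1+1+1+2 = 7, and 10 slots are needed, so at most 7 can be filled.
An assignment achieving 7: Jan 3→Rivera, Jan 4→Farahani, Jan 5→Larsen, Jan 6→Xiong, Jan 7→Xiong, Jan 10→Espinoza, Jan 12→Kahale.
Loads: Espinoza 1/1, Farahani 1/1, Rivera 1/1, Kahale 1/1, Larsen 1/1, Xiong 2/2.

7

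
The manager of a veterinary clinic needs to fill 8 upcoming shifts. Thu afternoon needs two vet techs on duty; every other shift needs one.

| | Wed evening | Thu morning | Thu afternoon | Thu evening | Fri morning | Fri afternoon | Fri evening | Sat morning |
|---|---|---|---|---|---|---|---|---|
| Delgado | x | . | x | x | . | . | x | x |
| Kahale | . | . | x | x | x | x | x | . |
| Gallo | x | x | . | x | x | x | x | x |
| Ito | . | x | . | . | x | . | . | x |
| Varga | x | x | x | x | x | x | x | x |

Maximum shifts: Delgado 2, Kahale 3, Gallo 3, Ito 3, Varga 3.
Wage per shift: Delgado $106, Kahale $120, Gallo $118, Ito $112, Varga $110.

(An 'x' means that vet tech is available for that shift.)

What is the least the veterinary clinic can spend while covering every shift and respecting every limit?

$996

Picking the cheapest available vet tech for each shift independently would cost $970, but that ignores the shift limits.
An optimal schedule: Wed evening→Delgado, Thu morning→Ito, Thu afternoon→Delgado+Varga, Thu evening→Varga, Fri morning→Ito, Fri afternoon→Varga, Fri evening→Gallo, Sat morning→Ito.
Total: 106 + 112 + 106 + 110 + 110 + 112 + 110 + 118 + 112 = $996.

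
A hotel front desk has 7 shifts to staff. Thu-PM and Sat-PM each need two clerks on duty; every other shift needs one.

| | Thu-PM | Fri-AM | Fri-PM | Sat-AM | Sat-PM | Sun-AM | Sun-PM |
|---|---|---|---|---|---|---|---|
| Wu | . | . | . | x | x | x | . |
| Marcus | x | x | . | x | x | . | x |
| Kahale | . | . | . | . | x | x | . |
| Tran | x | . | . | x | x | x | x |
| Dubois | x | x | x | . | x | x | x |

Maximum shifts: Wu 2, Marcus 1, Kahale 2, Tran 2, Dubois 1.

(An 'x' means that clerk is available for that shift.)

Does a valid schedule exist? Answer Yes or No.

Shifts {Thu-PM, Fri-AM, Fri-PM} need 4 worker-slots in total, but the clerks available for any of those shifts (Marcus, Tran, and Dubois) can supply at most 3 among them. So no valid schedule exists.

No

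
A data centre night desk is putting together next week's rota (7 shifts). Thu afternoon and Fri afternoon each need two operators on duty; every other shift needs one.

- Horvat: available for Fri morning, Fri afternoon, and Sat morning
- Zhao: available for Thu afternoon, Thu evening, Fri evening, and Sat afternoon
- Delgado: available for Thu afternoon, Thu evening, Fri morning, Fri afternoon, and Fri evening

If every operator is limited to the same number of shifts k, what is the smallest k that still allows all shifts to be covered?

With 3 operators and 9 worker-slots to fill, someone must work at least ⌈9/3⌉ = 3 shifts, so k ≥ 3.
k = 3 works: Thu afternoon→Zhao+Delgado, Thu evening→Zhao, Fri morning→Horvat, Fri afternoon→Horvat+Delgado, Fri evening→Delgado, Sat morning→Horvat, Sat afternoon→Zhao.
Loads: Horvat 3, Zhao 3, Delgado 3 — all ≤ 3.

3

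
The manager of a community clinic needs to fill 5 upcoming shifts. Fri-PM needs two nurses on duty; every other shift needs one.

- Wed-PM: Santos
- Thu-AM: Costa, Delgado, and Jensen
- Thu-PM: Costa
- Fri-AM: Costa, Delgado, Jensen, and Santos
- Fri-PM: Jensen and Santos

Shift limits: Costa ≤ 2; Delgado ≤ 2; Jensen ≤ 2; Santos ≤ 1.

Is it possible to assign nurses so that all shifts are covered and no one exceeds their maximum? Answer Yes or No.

Total capacity is 7 and 6 slots are needed, so capacity alone doesn't rule it out.
Shifts {Wed-PM, Fri-PM} need 3 worker-slots in total, but the nurses available for any of those shifts (Jensen and Santos) can supply at most 2 among them. So no valid schedule exists.

No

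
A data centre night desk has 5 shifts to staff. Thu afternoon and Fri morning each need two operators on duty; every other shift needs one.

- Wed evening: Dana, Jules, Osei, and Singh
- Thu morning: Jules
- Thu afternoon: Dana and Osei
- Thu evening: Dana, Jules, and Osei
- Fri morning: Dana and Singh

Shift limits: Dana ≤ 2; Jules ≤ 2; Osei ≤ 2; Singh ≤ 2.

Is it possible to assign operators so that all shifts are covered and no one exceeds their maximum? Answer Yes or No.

Thu morning can only be covered by Jules, so that assignment is forced.
Thu afternoon can only be covered by Dana and Osei, so that assignment is forced.
Fri morning can only be covered by Dana and Singh, so that assignment is forced.
One valid schedule: Wed evening→Osei, Thu morning→Jules, Thu afternoon→Dana+Osei, Thu evening→Jules, Fri morning→Dana+Singh.
Loads: Dana 2/2, Jules 2/2, Osei 2/2, Singh 1/2 — all within limits.

Yes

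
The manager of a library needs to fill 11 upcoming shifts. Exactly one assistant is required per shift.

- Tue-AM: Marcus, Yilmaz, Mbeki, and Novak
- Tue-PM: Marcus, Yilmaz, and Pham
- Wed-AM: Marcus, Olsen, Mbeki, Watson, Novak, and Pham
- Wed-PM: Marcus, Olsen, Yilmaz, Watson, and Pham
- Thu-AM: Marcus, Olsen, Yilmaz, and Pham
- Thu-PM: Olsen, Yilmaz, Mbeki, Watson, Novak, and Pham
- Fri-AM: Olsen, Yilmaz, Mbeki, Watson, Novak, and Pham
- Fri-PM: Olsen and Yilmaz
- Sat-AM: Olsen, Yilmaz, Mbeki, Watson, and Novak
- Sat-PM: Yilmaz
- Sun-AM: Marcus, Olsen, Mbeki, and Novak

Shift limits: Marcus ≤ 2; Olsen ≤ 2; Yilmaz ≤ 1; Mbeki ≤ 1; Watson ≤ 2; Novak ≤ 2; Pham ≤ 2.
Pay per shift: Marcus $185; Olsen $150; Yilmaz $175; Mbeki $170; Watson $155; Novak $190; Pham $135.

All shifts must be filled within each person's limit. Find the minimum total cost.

$1785

Sat-PM can only be covered by Yilmaz, so that assignment is forced.
Picking the cheapest available assistant for each shift independently would cost $1605, but that ignores the shift limits.
An optimal schedule: Tue-AM→Mbeki, Tue-PM→Pham, Wed-AM→Marcus, Wed-PM→Marcus, Thu-AM→Pham, Thu-PM→Watson, Fri-AM→Novak, Fri-PM→Olsen, Sat-AM→Watson, Sat-PM→Yilmaz, Sun-AM→Olsen.
Total: 170 + 135 + 185 + 185 + 135 + 155 + 190 + 150 + 155 + 175 + 150 = $1785.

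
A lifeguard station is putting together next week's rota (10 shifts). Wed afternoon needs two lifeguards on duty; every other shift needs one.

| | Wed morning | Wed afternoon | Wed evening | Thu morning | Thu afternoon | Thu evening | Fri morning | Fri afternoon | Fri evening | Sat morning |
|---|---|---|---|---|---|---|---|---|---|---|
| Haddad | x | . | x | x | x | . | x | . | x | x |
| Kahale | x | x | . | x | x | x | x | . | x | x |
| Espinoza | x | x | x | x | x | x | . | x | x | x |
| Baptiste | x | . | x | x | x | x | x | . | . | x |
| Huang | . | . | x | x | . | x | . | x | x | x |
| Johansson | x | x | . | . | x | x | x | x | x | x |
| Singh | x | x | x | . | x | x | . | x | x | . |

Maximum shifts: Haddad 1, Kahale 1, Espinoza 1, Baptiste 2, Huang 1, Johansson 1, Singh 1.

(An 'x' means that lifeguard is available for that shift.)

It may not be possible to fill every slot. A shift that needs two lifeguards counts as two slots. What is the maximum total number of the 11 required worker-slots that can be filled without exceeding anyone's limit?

8

Total capacity across all lifeguards is 1+1+1+2+1+1+1 = 8, and 11 slots are needed, so at most 8 can be filled.
An assignment achieving 8: Wed morning→Johansson, Wed afternoon→Kahale+Espinoza, Wed evening→Baptiste, Thu morning→Baptiste, Thu afternoon→Singh, Fri morning→Haddad, Fri afternoon→Huang.
Loads: Haddad 1/1, Kahale 1/1, Espinoza 1/1, Baptiste 2/2, Huang 1/1, Johansson 1/1, Singh 1/1.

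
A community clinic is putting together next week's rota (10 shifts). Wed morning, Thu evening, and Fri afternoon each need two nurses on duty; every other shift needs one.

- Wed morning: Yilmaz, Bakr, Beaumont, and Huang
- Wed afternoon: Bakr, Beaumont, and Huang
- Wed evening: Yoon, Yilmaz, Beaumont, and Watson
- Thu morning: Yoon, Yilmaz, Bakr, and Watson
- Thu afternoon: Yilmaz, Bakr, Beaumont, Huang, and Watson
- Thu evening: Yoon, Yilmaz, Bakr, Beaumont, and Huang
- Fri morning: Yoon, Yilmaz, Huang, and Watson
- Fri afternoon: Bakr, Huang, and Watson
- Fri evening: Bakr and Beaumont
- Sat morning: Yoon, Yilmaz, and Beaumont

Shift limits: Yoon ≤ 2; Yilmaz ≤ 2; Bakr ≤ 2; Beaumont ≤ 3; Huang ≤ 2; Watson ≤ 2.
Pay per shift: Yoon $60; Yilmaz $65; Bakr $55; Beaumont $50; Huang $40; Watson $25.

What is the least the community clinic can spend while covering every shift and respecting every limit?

Picking the cheapest available nurse for each shift independently would cost $485, but that ignores the shift limits.
An optimal schedule: Wed morning→Yilmaz+Beaumont, Wed afternoon→Bakr, Wed evening→Yoon, Thu morning→Yilmaz, Thu afternoon→Beaumont, Thu evening→Beaumont+Huang, Fri morning→Watson, Fri afternoon→Huang+Watson, Fri evening→Bakr, Sat morning→Yoon.
Total: 65 + 50 + 55 + 60 + 65 + 50 + 50 + 40 + 25 + 40 + 25 + 55 + 60 = $640.

$640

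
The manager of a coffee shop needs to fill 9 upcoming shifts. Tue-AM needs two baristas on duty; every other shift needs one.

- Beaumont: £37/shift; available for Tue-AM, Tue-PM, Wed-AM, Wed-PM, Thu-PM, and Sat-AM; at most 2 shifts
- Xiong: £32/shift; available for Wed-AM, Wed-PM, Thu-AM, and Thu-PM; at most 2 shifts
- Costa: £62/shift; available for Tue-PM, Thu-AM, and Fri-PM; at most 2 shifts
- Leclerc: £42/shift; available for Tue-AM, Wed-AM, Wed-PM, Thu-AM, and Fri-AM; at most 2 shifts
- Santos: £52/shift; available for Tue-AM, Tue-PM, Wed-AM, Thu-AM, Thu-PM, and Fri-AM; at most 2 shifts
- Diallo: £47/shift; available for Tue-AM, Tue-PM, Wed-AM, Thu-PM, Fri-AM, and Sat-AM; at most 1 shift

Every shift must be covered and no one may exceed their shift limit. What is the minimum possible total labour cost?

£435

Fri-PM can only be covered by Costa, so that assignment is forced.
Picking the cheapest available barista for each shift independently would cost £385, but that ignores the shift limits.
An optimal schedule: Tue-AM→Leclerc+Santos, Tue-PM→Beaumont, Wed-AM→Santos, Wed-PM→Xiong, Thu-AM→Xiong, Thu-PM→Diallo, Fri-AM→Leclerc, Fri-PM→Costa, Sat-AM→Beaumont.
Total: 42 + 52 + 37 + 52 + 32 + 32 + 47 + 42 + 62 + 37 = £435.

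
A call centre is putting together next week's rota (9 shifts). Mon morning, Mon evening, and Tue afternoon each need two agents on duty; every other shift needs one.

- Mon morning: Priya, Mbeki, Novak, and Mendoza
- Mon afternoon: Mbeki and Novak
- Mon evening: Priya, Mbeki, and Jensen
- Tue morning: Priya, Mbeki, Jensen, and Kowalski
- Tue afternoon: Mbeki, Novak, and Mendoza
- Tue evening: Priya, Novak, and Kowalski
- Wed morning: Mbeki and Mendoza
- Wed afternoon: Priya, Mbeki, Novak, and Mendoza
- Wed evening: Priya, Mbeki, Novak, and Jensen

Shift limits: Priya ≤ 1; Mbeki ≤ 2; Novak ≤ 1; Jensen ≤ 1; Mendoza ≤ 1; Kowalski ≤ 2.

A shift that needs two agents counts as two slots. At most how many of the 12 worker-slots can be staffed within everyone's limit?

Total capacity across all agents is 1+2+1+1+1+2 = 8, and 12 slots are needed, so at most 8 can be filled.
An assignment achieving 8: Mon afternoon→Mbeki, Mon evening→Priya+Jensen, Tue morning→Kowalski, Tue afternoon→Novak+Mendoza, Tue evening→Kowalski, Wed morning→Mbeki.
Loads: Priya 1/1, Mbeki 2/2, Novak 1/1, Jensen 1/1, Mendoza 1/1, Kowalski 2/2.

8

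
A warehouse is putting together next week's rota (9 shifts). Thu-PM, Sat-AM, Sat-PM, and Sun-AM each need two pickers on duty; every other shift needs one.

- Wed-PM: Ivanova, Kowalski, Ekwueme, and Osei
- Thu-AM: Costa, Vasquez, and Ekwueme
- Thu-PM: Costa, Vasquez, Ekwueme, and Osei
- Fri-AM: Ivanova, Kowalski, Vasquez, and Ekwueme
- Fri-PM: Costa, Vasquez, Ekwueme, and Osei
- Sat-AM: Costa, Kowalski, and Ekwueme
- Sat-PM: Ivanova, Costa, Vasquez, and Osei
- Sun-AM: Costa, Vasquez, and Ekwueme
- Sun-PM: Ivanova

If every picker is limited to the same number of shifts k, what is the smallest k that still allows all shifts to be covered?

3

With 6 pickers and 13 worker-slots to fill, someone must work at least ⌈13/6⌉ = 3 shifts, so k ≥ 3.
k = 3 works: Wed-PM→Ivanova, Thu-AM→Costa, Thu-PM→Ekwueme+Osei, Fri-AM→Ivanova, Fri-PM→Vasquez, Sat-AM→Costa+Kowalski, Sat-PM→Vasquez+Osei, Sun-AM→Costa+Vasquez, Sun-PM→Ivanova.
Loads: Ivanova 3, Costa 3, Kowalski 1, Vasquez 3, Ekwueme 1, Osei 2 — all ≤ 3.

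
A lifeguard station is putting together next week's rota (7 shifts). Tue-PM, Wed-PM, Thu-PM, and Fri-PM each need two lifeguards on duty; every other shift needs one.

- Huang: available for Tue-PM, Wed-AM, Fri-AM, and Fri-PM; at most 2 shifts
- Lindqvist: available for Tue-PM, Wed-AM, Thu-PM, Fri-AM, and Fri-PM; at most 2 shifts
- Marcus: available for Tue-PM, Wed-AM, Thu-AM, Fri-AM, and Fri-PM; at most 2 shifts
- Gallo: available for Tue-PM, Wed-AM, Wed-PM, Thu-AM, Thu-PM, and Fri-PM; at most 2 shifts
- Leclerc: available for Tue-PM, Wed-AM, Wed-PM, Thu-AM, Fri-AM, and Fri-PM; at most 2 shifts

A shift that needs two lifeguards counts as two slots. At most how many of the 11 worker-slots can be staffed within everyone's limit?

10

Total capacity across all lifeguards is 2+2+2+2+2 = 10, and 11 slots are needed, so at most 10 can be filled.
An assignment achieving 10: Tue-PM→Huang+Lindqvist, Wed-AM→Marcus, Wed-PM→Gallo+Leclerc, Thu-AM→Marcus, Thu-PM→Lindqvist+Gallo, Fri-AM→Huang, Fri-PM→Leclerc.
Loads: Huang 2/2, Lindqvist 2/2, Marcus 2/2, Gallo 2/2, Leclerc 2/2.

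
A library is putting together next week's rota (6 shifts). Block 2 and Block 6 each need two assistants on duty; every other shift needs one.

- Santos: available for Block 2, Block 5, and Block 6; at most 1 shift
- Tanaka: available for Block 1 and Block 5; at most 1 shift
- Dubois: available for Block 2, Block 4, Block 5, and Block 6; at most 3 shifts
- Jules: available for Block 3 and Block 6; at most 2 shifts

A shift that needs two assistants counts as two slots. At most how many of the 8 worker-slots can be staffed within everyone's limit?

Total capacity across all assistants is 1+1+3+2 = 7, and 8 slots are needed, so at most 7 can be filled.
An assignment achieving 7: Block 1→Tanaka, Block 2→Santos+Dubois, Block 3→Jules, Block 4→Dubois, Block 5→Dubois, Block 6→Jules.
Loads: Santos 1/1, Tanaka 1/1, Dubois 3/3, Jules 2/2.

7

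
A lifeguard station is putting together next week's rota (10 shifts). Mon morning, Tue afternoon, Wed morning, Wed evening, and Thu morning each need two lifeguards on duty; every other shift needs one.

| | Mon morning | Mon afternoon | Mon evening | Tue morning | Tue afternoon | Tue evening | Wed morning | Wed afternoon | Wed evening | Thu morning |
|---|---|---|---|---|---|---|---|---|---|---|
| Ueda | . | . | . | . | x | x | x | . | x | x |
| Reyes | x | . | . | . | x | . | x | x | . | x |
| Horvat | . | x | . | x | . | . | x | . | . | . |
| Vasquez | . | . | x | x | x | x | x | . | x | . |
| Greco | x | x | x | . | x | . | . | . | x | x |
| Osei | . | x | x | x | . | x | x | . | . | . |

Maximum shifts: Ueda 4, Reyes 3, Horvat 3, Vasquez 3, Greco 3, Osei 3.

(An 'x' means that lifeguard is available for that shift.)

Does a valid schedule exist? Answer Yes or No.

Mon morning can only be covered by Reyes and Greco, so that assignment is forced.
Wed afternoon can only be covered by Reyes, so that assignment is forced.
One valid schedule: Mon morning→Reyes+Greco, Mon afternoon→Horvat, Mon evening→Vasquez, Tue morning→Horvat, Tue afternoon→Ueda+Vasquez, Tue evening→Ueda, Wed morning→Horvat+Osei, Wed afternoon→Reyes, Wed evening→Ueda+Vasquez, Thu morning→Ueda+Reyes.
Loads: Ueda 4/4, Reyes 3/3, Horvat 3/3, Vasquez 3/3, Greco 1/3, Osei 1/3 — all within limits.

Yes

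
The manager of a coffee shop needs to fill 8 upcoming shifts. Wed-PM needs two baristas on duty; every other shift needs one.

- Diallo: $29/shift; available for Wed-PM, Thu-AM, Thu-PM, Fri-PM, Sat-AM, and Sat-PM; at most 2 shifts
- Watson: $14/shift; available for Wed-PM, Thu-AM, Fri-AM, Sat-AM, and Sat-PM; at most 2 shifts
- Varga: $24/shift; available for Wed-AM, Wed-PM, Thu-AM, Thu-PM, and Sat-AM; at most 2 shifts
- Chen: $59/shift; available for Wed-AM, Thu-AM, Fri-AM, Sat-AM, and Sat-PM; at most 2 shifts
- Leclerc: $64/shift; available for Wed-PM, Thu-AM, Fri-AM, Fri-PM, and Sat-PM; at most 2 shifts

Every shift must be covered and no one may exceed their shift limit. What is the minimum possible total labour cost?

Picking the cheapest available barista for each shift independently would cost $171, but that ignores the shift limits.
An optimal schedule: Wed-AM→Varga, Wed-PM→Varga+Leclerc, Thu-AM→Chen, Thu-PM→Diallo, Fri-AM→Watson, Fri-PM→Diallo, Sat-AM→Watson, Sat-PM→Chen.
Total: 24 + 24 + 64 + 59 + 29 + 14 + 29 + 14 + 59 = $316.

$316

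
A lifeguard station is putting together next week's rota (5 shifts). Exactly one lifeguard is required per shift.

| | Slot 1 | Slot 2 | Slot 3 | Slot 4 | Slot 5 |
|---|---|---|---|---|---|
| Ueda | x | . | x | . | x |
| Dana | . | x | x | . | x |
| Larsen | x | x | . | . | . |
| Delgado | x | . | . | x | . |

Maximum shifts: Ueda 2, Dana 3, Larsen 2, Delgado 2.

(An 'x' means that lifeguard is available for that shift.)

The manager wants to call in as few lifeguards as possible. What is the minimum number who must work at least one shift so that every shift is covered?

2

5 slots to fill and no one can take more than 3, so at least ⌈5/3⌉ = 2 lifeguards are needed.
Dana and Delgado alone can cover everything: Slot 1→Delgado, Slot 2→Dana, Slot 3→Dana, Slot 4→Delgado, Slot 5→Dana.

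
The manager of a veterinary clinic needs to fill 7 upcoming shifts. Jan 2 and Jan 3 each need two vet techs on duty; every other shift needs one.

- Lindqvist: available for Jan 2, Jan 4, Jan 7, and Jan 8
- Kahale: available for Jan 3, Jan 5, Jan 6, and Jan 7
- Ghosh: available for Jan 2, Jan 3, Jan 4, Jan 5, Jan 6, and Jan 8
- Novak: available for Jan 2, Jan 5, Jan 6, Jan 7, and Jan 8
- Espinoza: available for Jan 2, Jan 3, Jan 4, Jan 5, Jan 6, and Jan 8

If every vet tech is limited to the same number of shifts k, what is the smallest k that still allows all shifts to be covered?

2

With 5 vet techs and 9 worker-slots to fill, someone must work at least ⌈9/5⌉ = 2 shifts, so k ≥ 2.
k = 2 works: Jan 2→Novak+Espinoza, Jan 3→Kahale+Ghosh, Jan 4→Lindqvist, Jan 5→Kahale, Jan 6→Ghosh, Jan 7→Lindqvist, Jan 8→Novak.
Loads: Lindqvist 2, Kahale 2, Ghosh 2, Novak 2, Espinoza 1 — all ≤ 2.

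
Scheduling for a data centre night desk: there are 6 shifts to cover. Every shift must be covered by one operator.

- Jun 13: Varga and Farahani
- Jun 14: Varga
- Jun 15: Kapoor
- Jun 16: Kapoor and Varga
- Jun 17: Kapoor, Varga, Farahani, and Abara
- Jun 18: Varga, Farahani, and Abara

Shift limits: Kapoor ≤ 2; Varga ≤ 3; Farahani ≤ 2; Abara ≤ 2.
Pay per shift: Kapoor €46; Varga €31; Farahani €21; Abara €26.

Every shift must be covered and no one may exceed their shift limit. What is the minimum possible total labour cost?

Jun 14 can only be covered by Varga, so that assignment is forced.
Jun 15 can only be covered by Kapoor, so that assignment is forced.
Picking the cheapest available operator for each shift independently would cost €171, but that ignores the shift limits.
An optimal schedule: Jun 13→Farahani, Jun 14→Varga, Jun 15→Kapoor, Jun 16→Varga, Jun 17→Abara, Jun 18→Farahani.
Total: 21 + 31 + 46 + 31 + 26 + 21 = €176.

€176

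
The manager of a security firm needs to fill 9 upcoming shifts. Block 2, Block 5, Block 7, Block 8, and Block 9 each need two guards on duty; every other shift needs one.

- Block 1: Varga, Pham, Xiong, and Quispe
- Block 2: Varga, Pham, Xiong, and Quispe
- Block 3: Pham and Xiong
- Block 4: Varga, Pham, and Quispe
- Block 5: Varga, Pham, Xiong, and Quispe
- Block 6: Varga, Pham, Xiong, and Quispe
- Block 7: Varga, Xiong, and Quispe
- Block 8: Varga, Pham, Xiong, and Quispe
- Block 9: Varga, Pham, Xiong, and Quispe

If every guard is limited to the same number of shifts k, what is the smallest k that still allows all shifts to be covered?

With 4 guards and 14 worker-slots to fill, someone must work at least ⌈14/4⌉ = 4 shifts, so k ≥ 4.
k = 4 works: Block 1→Varga, Block 2→Pham+Xiong, Block 3→Pham, Block 4→Varga, Block 5→Pham+Xiong, Block 6→Varga, Block 7→Varga+Xiong, Block 8→Pham+Quispe, Block 9→Xiong+Quispe.
Loads: Varga 4, Pham 4, Xiong 4, Quispe 2 — all ≤ 4.

4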